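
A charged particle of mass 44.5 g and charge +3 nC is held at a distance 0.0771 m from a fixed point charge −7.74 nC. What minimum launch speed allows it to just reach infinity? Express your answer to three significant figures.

0.0110 m/s

To just escape, total mechanical energy must reach zero at infinity: ½mv²_min + U = 0, so ½mv²_min = −U = |kQq|/r.
|U| = |kQq|/r = (8.99×10⁹ N·m²/C²)(7.74×10⁻⁹)(3.00×10⁻⁹)/(0.0771) = 2.71×10⁻⁶ J.
v_min = √(2|U|/m) = √(2·2.71×10⁻⁶/0.0445) = 0.0110 m/s.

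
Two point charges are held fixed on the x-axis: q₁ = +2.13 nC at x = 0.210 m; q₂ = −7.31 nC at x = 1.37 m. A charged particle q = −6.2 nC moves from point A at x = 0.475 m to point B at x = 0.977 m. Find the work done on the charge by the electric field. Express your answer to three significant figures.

-8.75×10⁻⁷ J

The work done by the electric force is W_field = −ΔU = −q(V_B − V_A) = q(V_A − V_B).
At A: distances to the source charges are 0.265 m, 0.895 m; V_A = Σ kqᵢ/rᵢ = -1.17 V.
At B: distances to the source charges are 0.767 m, 0.393 m; V_B = Σ kqᵢ/rᵢ = -142 V.
ΔV = V_B − V_A = -141 V.
W_field = −qΔV = −(-6.20×10⁻⁹ C)(-141 V) = -8.75×10⁻⁷ J.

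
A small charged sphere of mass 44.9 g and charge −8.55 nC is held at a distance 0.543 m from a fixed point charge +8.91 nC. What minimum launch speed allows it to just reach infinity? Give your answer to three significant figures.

7.50×10⁻³ m/s

To just escape, total mechanical energy must reach zero at infinity: ½mv²_min + U = 0, so ½mv²_min = −U = |kQq|/r.
|U| = |kQq|/r = (8.99×10⁹ N·m²/C²)(8.91×10⁻⁹)(8.55×10⁻⁹)/(0.543) = 1.26×10⁻⁶ J.
v_min = √(2|U|/m) = √(2·1.26×10⁻⁶/0.0449) = 7.50×10⁻³ m/s.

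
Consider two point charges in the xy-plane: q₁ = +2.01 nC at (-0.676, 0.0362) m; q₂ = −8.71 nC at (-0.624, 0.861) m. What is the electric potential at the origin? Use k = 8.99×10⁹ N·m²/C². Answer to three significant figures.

Electric potential is a scalar, so the contributions from each charge add algebraically: V = Σ kqᵢ/rᵢ.
Distances from the field point to each charge: r₁ = 0.677 m, r₂ = 1.06 m.
V = k[(2.01×10⁻⁹)/(0.677) + (-8.71×10⁻⁹)/(1.06)] = -46.9 V.

-46.9 V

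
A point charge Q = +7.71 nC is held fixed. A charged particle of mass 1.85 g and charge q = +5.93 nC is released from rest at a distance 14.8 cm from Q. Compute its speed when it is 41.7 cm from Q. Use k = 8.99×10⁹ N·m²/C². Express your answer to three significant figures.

0.0440 m/s

Only the electrostatic force acts, so mechanical energy is conserved: ½mv² = U₁ − U₂ = kQq(1/r₁ − 1/r₂).
U₁ − U₂ = (8.99×10⁹ N·m²/C²)(7.71×10⁻⁹ C)(5.93×10⁻⁹ C)(1/0.148 − 1/0.417) = 1.79×10⁻⁶ J.
v = √(2·1.79×10⁻⁶/1.85×10⁻³) = 0.0440 m/s.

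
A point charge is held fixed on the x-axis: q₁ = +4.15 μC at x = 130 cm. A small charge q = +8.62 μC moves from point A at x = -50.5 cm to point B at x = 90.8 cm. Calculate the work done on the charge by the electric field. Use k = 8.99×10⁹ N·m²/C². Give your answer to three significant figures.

-0.642 J

The work done by the electric force is W_field = −ΔU = −q(V_B − V_A) = q(V_A − V_B).
At A: distance to the source charge is 1.81 m; V_A = kq₁/r = 2.07×10⁴ V.
At B: distance to the source charge is 0.392 m; V_B = kq₁/r = 9.52×10⁴ V.
ΔV = V_B − V_A = 7.45×10⁴ V.
W_field = −qΔV = −(8.62×10⁻⁶ C)(7.45×10⁴ V) = -0.642 J.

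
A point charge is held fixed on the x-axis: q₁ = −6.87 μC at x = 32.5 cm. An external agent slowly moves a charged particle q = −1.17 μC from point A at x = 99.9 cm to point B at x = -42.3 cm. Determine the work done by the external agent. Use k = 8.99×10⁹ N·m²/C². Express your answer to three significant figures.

For quasistatic motion the external work equals the change in potential energy: W_ext = qΔV = q(V_B − V_A).
At A: distance to the source charge is 0.674 m; V_A = kq₁/r = -9.16×10⁴ V.
At B: distance to the source charge is 0.748 m; V_B = kq₁/r = -8.26×10⁴ V.
ΔV = V_B − V_A = 9070 V.
W_ext = qΔV = (-1.17×10⁻⁶ C)(9070 V) = -0.0106 J.

-0.0106 J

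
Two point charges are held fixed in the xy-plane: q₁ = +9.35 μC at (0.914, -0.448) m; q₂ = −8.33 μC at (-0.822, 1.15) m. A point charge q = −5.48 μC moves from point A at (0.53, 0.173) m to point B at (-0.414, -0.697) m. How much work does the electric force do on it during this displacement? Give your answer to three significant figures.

The work done by the electric force is W_field = −ΔU = −q(V_B − V_A) = q(V_A − V_B).
At A: distances to the source charges are 0.730 m, 1.67 m; V_A = Σ kqᵢ/rᵢ = 7.02×10⁴ V.
At B: distances to the source charges are 1.35 m, 1.89 m; V_B = Σ kqᵢ/rᵢ = 2.26×10⁴ V.
ΔV = V_B − V_A = -4.76×10⁴ V.
W_field = −qΔV = −(-5.48×10⁻⁶ C)(-4.76×10⁴ V) = -0.261 J.

-0.261 J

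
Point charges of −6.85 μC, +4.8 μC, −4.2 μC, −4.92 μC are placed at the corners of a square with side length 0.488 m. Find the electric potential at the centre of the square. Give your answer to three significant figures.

The total potential is the scalar sum of each charge's contribution, V = Σ kqᵢ/rᵢ.
The distance from each corner to the centre is a√2/2 = 0.345 m.
V = k[(-6.85×10⁻⁶)/(0.345) + (4.80×10⁻⁶)/(0.345) + (-4.20×10⁻⁶)/(0.345) + (-4.92×10⁻⁶)/(0.345)] = -2.91×10⁵ V.

-2.91×10⁵ V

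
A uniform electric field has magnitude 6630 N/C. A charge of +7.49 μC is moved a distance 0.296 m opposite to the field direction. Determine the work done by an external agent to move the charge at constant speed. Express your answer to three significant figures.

0.0147 J

The potential change for a displacement 0.296 m opposite to the field direction is ΔV = +Ed = 1960 V.
W_ext = qΔV = 0.0147 J.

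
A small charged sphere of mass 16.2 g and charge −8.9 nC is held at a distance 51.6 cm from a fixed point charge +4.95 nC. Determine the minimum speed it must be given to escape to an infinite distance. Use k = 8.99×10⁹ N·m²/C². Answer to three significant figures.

To just escape, total mechanical energy must reach zero at infinity: ½mv²_min + U = 0, so ½mv²_min = −U = |kQq|/r.
|U| = |kQq|/r = (8.99×10⁹ N·m²/C²)(4.95×10⁻⁹)(8.90×10⁻⁹)/(0.516) = 7.68×10⁻⁷ J.
v_min = √(2|U|/m) = √(2·7.68×10⁻⁷/0.0162) = 9.73×10⁻³ m/s.

9.73×10⁻³ m/s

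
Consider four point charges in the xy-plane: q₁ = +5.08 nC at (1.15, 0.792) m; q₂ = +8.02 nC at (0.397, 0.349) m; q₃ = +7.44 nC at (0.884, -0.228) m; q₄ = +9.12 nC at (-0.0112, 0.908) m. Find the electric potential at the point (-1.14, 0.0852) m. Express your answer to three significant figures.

Electric potential is a scalar, so the contributions from each charge add algebraically: V = Σ kqᵢ/rᵢ.
Distances from the field point to each charge: r₁ = 2.40 m, r₂ = 1.56 m, r₃ = 2.05 m, r₄ = 1.40 m.
V = k[(5.08×10⁻⁹)/(2.40) + (8.02×10⁻⁹)/(1.56) + (7.44×10⁻⁹)/(2.05) + (9.12×10⁻⁹)/(1.40)] = 157 V.

157 V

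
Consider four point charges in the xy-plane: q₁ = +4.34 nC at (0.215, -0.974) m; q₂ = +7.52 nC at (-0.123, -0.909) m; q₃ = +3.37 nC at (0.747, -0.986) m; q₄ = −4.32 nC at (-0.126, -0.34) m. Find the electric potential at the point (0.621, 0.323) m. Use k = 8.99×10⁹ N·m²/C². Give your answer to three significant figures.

59.8 V

Electric potential is a scalar, so the contributions from each charge add algebraically: V = Σ kqᵢ/rᵢ.
Distances from the field point to each charge: r₁ = 1.36 m, r₂ = 1.44 m, r₃ = 1.32 m, r₄ = 0.999 m.
V = k[(4.34×10⁻⁹)/(1.36) + (7.52×10⁻⁹)/(1.44) + (3.37×10⁻⁹)/(1.32) + (-4.32×10⁻⁹)/(0.999)] = 59.8 V.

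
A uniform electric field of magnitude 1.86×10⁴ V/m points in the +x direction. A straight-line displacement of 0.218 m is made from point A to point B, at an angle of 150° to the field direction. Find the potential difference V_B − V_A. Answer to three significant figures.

3510 V

Only the component of displacement along E changes the potential: ΔV = −E·d·cosθ.
ΔV = −(1.86×10⁴ V/m)(0.218 m)cos150° = 3510 V.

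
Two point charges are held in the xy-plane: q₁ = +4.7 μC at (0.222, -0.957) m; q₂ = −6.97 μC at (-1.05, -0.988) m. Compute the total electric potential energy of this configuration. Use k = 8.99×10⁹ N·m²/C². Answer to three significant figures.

-0.231 J

The work to assemble the configuration equals its total potential energy, U = Σ kqᵢqⱼ/rᵢⱼ over all pairs.
Pair separations: r₁₂ = 1.27 m.
U = (-0.231) = -0.231 J.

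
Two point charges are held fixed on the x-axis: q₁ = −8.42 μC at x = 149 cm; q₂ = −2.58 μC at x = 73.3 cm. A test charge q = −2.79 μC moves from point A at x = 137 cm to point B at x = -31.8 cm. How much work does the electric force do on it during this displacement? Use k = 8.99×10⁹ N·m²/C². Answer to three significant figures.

The work done by the electric force is W_field = −ΔU = −q(V_B − V_A) = q(V_A − V_B).
At A: distances to the source charges are 0.120 m, 0.637 m; V_A = Σ kqᵢ/rᵢ = -6.67×10⁵ V.
At B: distances to the source charges are 1.81 m, 1.05 m; V_B = Σ kqᵢ/rᵢ = -6.39×10⁴ V.
ΔV = V_B − V_A = 6.03×10⁵ V.
W_field = −qΔV = −(-2.79×10⁻⁶ C)(6.03×10⁵ V) = 1.68 J.

1.68 J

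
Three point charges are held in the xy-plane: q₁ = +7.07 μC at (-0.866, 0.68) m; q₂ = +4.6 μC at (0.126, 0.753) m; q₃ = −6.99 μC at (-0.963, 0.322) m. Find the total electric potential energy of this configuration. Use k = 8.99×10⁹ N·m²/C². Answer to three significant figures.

The work to assemble the configuration equals its total potential energy, U = Σ kqᵢqⱼ/rᵢⱼ over all pairs.
Pair separations: r₁₂ = 0.995 m, r₁₃ = 0.371 m, r₂₃ = 1.17 m.
U = (0.294) + (-1.20) + (-0.247) = -1.15 J.

-1.15 J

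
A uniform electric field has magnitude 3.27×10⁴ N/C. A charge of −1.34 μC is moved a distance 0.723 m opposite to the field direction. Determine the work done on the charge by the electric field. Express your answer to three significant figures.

The potential change for a displacement 0.723 m opposite to the field direction is ΔV = +Ed = 2.36×10⁴ V.
W_field = −qΔV = 0.0317 J.

0.0317 J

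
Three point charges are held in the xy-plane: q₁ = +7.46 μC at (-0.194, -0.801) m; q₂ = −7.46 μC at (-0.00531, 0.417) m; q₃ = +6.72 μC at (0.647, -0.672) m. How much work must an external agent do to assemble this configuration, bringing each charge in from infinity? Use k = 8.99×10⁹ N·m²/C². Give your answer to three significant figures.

-0.231 J

The assembly work is the sum of pairwise potential energies, U = Σ_{i<j} kqᵢqⱼ/rᵢⱼ.
Pair separations: r₁₂ = 1.23 m, r₁₃ = 0.851 m, r₂₃ = 1.27 m.
U = (-0.406) + (0.530) + (-0.355) = -0.231 J.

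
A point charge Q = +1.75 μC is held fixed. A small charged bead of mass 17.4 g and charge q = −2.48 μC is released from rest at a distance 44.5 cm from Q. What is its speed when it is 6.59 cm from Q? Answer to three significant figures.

7.61 m/s

Only the electrostatic force acts, so mechanical energy is conserved: ½mv² = U₁ − U₂ = kQq(1/r₁ − 1/r₂).
U₁ − U₂ = (8.99×10⁹ N·m²/C²)(1.75×10⁻⁶ C)(-2.48×10⁻⁶ C)(1/0.445 − 1/0.0659) = 0.504 J.
v = √(2·0.504/0.0174) = 7.61 m/s.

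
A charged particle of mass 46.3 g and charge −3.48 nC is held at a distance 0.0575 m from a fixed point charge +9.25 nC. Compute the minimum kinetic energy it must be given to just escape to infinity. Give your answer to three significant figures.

5.03×10⁻⁶ J

To just escape, total mechanical energy must reach zero at infinity: ½mv²_min + U = 0, so ½mv²_min = −U = |kQq|/r.
|U| = |kQq|/r = (8.99×10⁹ N·m²/C²)(9.25×10⁻⁹)(3.48×10⁻⁹)/(0.0575) = 5.03×10⁻⁶ J.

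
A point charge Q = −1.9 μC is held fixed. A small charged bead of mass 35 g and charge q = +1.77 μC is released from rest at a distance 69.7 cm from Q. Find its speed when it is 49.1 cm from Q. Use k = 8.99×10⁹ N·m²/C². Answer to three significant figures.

1.02 m/s

Only the electrostatic force acts, so mechanical energy is conserved: ½mv² = U₁ − U₂ = kQq(1/r₁ − 1/r₂).
U₁ − U₂ = (8.99×10⁹ N·m²/C²)(-1.90×10⁻⁶ C)(1.77×10⁻⁶ C)(1/0.697 − 1/0.491) = 0.0182 J.
v = √(2·0.0182/0.0350) = 1.02 m/s.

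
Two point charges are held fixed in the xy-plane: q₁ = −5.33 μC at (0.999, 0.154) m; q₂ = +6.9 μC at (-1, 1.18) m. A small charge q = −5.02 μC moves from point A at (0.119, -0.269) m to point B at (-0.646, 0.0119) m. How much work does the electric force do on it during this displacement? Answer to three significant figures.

0.186 J

The work done by the electric force is W_field = −ΔU = −q(V_B − V_A) = q(V_A − V_B).
At A: distances to the source charges are 0.976 m, 1.83 m; V_A = Σ kqᵢ/rᵢ = -1.52×10⁴ V.
At B: distances to the source charges are 1.65 m, 1.22 m; V_B = Σ kqᵢ/rᵢ = 2.18×10⁴ V.
ΔV = V_B − V_A = 3.70×10⁴ V.
W_field = −qΔV = −(-5.02×10⁻⁶ C)(3.70×10⁴ V) = 0.186 J.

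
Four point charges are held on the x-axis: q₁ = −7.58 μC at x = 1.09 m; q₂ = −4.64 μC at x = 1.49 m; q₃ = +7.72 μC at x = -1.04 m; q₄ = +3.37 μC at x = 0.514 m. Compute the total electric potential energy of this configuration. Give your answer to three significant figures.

The work to assemble the configuration equals its total potential energy, U = Σ kqᵢqⱼ/rᵢⱼ over all pairs.
Pair separations: r₁₂ = 0.400 m, r₁₃ = 2.13 m, r₁₄ = 0.576 m, r₂₃ = 2.53 m, r₂₄ = 0.976 m, r₃₄ = 1.55 m.
Summing all 6 pair terms gives U = 0.0240 J.

0.0240 J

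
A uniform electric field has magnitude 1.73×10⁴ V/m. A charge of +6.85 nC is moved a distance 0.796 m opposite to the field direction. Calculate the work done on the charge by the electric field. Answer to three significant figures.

The potential change for a displacement 0.796 m opposite to the field direction is ΔV = +Ed = 1.38×10⁴ V.
W_field = −qΔV = -9.43×10⁻⁵ J.

-9.43×10⁻⁵ J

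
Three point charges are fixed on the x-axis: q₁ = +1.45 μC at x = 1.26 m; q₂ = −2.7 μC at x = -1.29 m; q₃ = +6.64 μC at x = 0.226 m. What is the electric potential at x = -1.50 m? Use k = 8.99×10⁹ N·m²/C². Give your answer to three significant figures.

-7.63×10⁴ V

The total potential is the scalar sum of each charge's contribution, V = Σ kqᵢ/rᵢ.
Distances from the field point to each charge: r₁ = 2.76 m, r₂ = 0.210 m, r₃ = 1.73 m.
V = k[(1.45×10⁻⁶)/(2.76) + (-2.70×10⁻⁶)/(0.210) + (6.64×10⁻⁶)/(1.73)] = -7.63×10⁴ V.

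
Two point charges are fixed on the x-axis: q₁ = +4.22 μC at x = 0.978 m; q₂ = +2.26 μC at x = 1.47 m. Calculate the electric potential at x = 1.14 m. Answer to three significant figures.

2.96×10⁵ V

The total potential is the scalar sum of each charge's contribution, V = Σ kqᵢ/rᵢ.
Distances from the field point to each charge: r₁ = 0.162 m, r₂ = 0.330 m.
V = k[(4.22×10⁻⁶)/(0.162) + (2.26×10⁻⁶)/(0.330)] = 2.96×10⁵ V.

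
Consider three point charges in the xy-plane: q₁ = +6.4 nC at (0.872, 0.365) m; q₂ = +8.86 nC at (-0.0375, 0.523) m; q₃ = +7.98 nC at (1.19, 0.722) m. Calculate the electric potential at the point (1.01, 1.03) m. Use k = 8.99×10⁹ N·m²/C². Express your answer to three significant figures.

354 V

The total potential is the scalar sum of each charge's contribution, V = Σ kqᵢ/rᵢ.
Distances from the field point to each charge: r₁ = 0.679 m, r₂ = 1.16 m, r₃ = 0.357 m.
V = k[(6.40×10⁻⁹)/(0.679) + (8.86×10⁻⁹)/(1.16) + (7.98×10⁻⁹)/(0.357)] = 354 V.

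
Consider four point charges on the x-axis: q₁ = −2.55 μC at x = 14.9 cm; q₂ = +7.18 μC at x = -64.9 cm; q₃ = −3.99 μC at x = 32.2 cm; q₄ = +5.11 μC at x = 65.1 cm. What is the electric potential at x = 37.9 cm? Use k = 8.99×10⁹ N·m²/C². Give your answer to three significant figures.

Electric potential is a scalar, so the contributions from each charge add algebraically: V = Σ kqᵢ/rᵢ.
Distances from the field point to each charge: r₁ = 0.230 m, r₂ = 1.03 m, r₃ = 0.0570 m, r₄ = 0.272 m.
V = k[(-2.55×10⁻⁶)/(0.230) + (7.18×10⁻⁶)/(1.03) + (-3.99×10⁻⁶)/(0.0570) + (5.11×10⁻⁶)/(0.272)] = -4.97×10⁵ V.

-4.97×10⁵ V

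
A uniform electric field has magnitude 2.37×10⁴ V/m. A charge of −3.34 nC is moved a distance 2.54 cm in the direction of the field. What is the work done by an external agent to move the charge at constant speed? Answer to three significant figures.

The potential change for a displacement 2.54 cm in the direction of the field is ΔV = −Ed = -602 V.
W_ext = qΔV = 2.01×10⁻⁶ J.

2.01×10⁻⁶ J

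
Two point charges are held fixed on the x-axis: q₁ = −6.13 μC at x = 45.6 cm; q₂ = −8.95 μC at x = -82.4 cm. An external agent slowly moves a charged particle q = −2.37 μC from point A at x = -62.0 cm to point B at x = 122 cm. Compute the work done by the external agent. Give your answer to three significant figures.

For quasistatic motion the external work equals the change in potential energy: W_ext = qΔV = q(V_B − V_A).
At A: distances to the source charges are 1.08 m, 0.204 m; V_A = Σ kqᵢ/rᵢ = -4.46×10⁵ V.
At B: distances to the source charges are 0.764 m, 2.04 m; V_B = Σ kqᵢ/rᵢ = -1.11×10⁵ V.
ΔV = V_B − V_A = 3.34×10⁵ V.
W_ext = qΔV = (-2.37×10⁻⁶ C)(3.34×10⁵ V) = -0.792 J.

-0.792 J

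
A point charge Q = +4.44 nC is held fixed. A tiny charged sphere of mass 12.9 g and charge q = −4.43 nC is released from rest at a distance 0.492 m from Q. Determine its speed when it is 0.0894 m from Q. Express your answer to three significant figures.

Only the electrostatic force acts, so mechanical energy is conserved: ½mv² = U₁ − U₂ = kQq(1/r₁ − 1/r₂).
U₁ − U₂ = (8.99×10⁹ N·m²/C²)(4.44×10⁻⁹ C)(-4.43×10⁻⁹ C)(1/0.492 − 1/0.0894) = 1.62×10⁻⁶ J.
v = √(2·1.62×10⁻⁶/0.0129) = 0.0158 m/s.

0.0158 m/s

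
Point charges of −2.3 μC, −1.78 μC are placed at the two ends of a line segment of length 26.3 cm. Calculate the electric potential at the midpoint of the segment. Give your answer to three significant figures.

Electric potential is a scalar, so the contributions from each charge add algebraically: V = Σ kqᵢ/rᵢ.
Each charge is 0.132 m from the midpoint.
V = k[(-2.30×10⁻⁶)/(0.132) + (-1.78×10⁻⁶)/(0.132)] = -2.79×10⁵ V.

-2.79×10⁵ V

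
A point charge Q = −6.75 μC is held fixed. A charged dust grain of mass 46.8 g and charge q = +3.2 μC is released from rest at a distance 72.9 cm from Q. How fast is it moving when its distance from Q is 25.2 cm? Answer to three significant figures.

Only the electrostatic force acts, so mechanical energy is conserved: ½mv² = U₁ − U₂ = kQq(1/r₁ − 1/r₂).
U₁ − U₂ = (8.99×10⁹ N·m²/C²)(-6.75×10⁻⁶ C)(3.20×10⁻⁶ C)(1/0.729 − 1/0.252) = 0.504 J.
v = √(2·0.504/0.0468) = 4.64 m/s.

4.64 m/s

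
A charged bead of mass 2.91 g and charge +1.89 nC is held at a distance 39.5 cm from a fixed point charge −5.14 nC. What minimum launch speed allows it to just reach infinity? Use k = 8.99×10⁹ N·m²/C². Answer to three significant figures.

0.0123 m/s

To just escape, total mechanical energy must reach zero at infinity: ½mv²_min + U = 0, so ½mv²_min = −U = |kQq|/r.
|U| = |kQq|/r = (8.99×10⁹ N·m²/C²)(5.14×10⁻⁹)(1.89×10⁻⁹)/(0.395) = 2.21×10⁻⁷ J.
v_min = √(2|U|/m) = √(2·2.21×10⁻⁷/2.91×10⁻³) = 0.0123 m/s.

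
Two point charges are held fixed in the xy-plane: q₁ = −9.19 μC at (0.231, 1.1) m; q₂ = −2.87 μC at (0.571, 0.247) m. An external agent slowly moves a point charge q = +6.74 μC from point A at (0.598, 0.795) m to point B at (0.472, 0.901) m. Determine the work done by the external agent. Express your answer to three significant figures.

For quasistatic motion the external work equals the change in potential energy: W_ext = qΔV = q(V_B − V_A).
At A: distances to the source charges are 0.477 m, 0.549 m; V_A = Σ kqᵢ/rᵢ = -2.20×10⁵ V.
At B: distances to the source charges are 0.313 m, 0.661 m; V_B = Σ kqᵢ/rᵢ = -3.03×10⁵ V.
ΔV = V_B − V_A = -8.32×10⁴ V.
W_ext = qΔV = (6.74×10⁻⁶ C)(-8.32×10⁴ V) = -0.561 J.

-0.561 J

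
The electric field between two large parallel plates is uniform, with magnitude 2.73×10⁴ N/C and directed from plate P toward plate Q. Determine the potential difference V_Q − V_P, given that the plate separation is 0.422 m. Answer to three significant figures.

-1.15×10⁴ V

In a uniform field, potential decreases in the direction of E: ΔV = −E·d for a displacement d parallel to E.
Going from P to Q is a displacement of 0.422 m along the field, so V_Q − V_P = −Ed = -1.15×10⁴ V.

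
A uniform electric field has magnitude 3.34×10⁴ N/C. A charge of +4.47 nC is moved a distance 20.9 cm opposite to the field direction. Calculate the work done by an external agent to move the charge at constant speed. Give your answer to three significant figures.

3.12×10⁻⁵ J

The potential change for a displacement 20.9 cm opposite to the field direction is ΔV = +Ed = 6980 V.
W_ext = qΔV = 3.12×10⁻⁵ J.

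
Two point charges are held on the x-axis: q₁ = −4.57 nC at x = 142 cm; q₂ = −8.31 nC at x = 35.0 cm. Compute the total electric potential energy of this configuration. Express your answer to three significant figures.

3.19×10⁻⁷ J

The work to assemble the configuration equals its total potential energy, U = Σ kqᵢqⱼ/rᵢⱼ over all pairs.
Pair separations: r₁₂ = 1.07 m.
U = (3.19×10⁻⁷) = 3.19×10⁻⁷ J.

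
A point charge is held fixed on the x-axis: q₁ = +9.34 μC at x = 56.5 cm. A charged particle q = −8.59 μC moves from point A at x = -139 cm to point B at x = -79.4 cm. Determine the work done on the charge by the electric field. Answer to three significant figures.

0.162 J

The work done by the electric force is W_field = −ΔU = −q(V_B − V_A) = q(V_A − V_B).
At A: distance to the source charge is 1.95 m; V_A = kq₁/r = 4.29×10⁴ V.
At B: distance to the source charge is 1.36 m; V_B = kq₁/r = 6.18×10⁴ V.
ΔV = V_B − V_A = 1.88×10⁴ V.
W_field = −qΔV = −(-8.59×10⁻⁶ C)(1.88×10⁴ V) = 0.162 J.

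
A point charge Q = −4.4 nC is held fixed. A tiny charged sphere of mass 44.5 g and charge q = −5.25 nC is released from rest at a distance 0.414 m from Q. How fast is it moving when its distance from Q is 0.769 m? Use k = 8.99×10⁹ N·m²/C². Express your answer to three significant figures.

Only the electrostatic force acts, so mechanical energy is conserved: ½mv² = U₁ − U₂ = kQq(1/r₁ − 1/r₂).
U₁ − U₂ = (8.99×10⁹ N·m²/C²)(-4.40×10⁻⁹ C)(-5.25×10⁻⁹ C)(1/0.414 − 1/0.769) = 2.32×10⁻⁷ J.
v = √(2·2.32×10⁻⁷/0.0445) = 3.23×10⁻³ m/s.

3.23×10⁻³ m/s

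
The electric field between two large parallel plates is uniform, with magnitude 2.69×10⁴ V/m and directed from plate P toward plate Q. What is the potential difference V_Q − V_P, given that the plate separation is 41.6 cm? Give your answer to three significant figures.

In a uniform field, potential decreases in the direction of E: ΔV = −E·d for a displacement d parallel to E.
Going from P to Q is a displacement of 41.6 cm along the field, so V_Q − V_P = −Ed = -1.12×10⁴ V.

-1.12×10⁴ V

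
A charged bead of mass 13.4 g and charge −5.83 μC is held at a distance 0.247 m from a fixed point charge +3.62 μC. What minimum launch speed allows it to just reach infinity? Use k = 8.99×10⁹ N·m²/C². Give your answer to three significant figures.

10.7 m/s

To just escape, total mechanical energy must reach zero at infinity: ½mv²_min + U = 0, so ½mv²_min = −U = |kQq|/r.
|U| = |kQq|/r = (8.99×10⁹ N·m²/C²)(3.62×10⁻⁶)(5.83×10⁻⁶)/(0.247) = 0.768 J.
v_min = √(2|U|/m) = √(2·0.768/0.0134) = 10.7 m/s.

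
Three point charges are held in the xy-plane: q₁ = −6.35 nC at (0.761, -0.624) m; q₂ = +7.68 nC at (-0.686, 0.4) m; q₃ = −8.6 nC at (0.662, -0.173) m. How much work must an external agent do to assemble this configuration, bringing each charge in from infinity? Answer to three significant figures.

The assembly work is the sum of pairwise potential energies, U = Σ_{i<j} kqᵢqⱼ/rᵢⱼ.
Pair separations: r₁₂ = 1.77 m, r₁₃ = 0.462 m, r₂₃ = 1.46 m.
U = (-2.47×10⁻⁷) + (1.06×10⁻⁶) + (-4.05×10⁻⁷) = 4.11×10⁻⁷ J.

4.11×10⁻⁷ J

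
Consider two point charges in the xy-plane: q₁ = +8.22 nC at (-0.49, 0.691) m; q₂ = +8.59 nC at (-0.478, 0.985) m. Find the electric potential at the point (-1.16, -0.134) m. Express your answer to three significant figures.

128 V

Electric potential is a scalar, so the contributions from each charge add algebraically: V = Σ kqᵢ/rᵢ.
Distances from the field point to each charge: r₁ = 1.06 m, r₂ = 1.31 m.
V = k[(8.22×10⁻⁹)/(1.06) + (8.59×10⁻⁹)/(1.31)] = 128 V.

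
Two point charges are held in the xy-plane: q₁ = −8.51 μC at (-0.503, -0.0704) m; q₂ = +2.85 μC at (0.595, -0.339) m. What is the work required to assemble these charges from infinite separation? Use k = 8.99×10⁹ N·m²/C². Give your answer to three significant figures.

The assembly work is the sum of pairwise potential energies, U = Σ_{i<j} kqᵢqⱼ/rᵢⱼ.
Pair separations: r₁₂ = 1.13 m.
U = (-0.193) = -0.193 J.

-0.193 J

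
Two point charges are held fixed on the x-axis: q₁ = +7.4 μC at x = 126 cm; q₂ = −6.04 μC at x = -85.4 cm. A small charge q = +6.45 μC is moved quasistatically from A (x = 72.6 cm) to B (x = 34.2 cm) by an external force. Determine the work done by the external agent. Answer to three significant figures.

-0.407 J

For quasistatic motion the external work equals the change in potential energy: W_ext = qΔV = q(V_B − V_A).
At A: distances to the source charges are 0.534 m, 1.58 m; V_A = Σ kqᵢ/rᵢ = 9.02×10⁴ V.
At B: distances to the source charges are 0.918 m, 1.20 m; V_B = Σ kqᵢ/rᵢ = 2.71×10⁴ V.
ΔV = V_B − V_A = -6.31×10⁴ V.
W_ext = qΔV = (6.45×10⁻⁶ C)(-6.31×10⁴ V) = -0.407 J.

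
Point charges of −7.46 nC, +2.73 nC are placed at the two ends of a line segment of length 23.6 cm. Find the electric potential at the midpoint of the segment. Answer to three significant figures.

-360 V

Electric potential is a scalar, so the contributions from each charge add algebraically: V = Σ kqᵢ/rᵢ.
Each charge is 0.118 m from the midpoint.
V = k[(-7.46×10⁻⁹)/(0.118) + (2.73×10⁻⁹)/(0.118)] = -360 V.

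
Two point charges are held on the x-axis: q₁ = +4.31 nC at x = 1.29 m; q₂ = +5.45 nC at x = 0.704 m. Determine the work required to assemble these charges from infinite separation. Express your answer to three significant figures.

3.60×10⁻⁷ J

The assembly work is the sum of pairwise potential energies, U = Σ_{i<j} kqᵢqⱼ/rᵢⱼ.
Pair separations: r₁₂ = 0.586 m.
U = (3.60×10⁻⁷) = 3.60×10⁻⁷ J.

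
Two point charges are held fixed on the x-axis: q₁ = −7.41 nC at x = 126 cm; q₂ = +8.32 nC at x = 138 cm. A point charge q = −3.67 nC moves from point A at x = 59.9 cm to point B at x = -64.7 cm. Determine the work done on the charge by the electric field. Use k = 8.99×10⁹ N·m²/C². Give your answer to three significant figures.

2.56×10⁻⁸ J

The work done by the electric force is W_field = −ΔU = −q(V_B − V_A) = q(V_A − V_B).
At A: distances to the source charges are 0.661 m, 0.781 m; V_A = Σ kqᵢ/rᵢ = -5.01 V.
At B: distances to the source charges are 1.91 m, 2.03 m; V_B = Σ kqᵢ/rᵢ = 1.97 V.
ΔV = V_B − V_A = 6.98 V.
W_field = −qΔV = −(-3.67×10⁻⁹ C)(6.98 V) = 2.56×10⁻⁸ J.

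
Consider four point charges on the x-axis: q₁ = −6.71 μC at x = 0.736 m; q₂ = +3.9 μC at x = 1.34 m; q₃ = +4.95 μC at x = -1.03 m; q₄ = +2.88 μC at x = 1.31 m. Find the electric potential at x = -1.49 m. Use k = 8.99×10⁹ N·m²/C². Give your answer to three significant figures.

The total potential is the scalar sum of each charge's contribution, V = Σ kqᵢ/rᵢ.
Distances from the field point to each charge: r₁ = 2.23 m, r₂ = 2.83 m, r₃ = 0.460 m, r₄ = 2.80 m.
V = k[(-6.71×10⁻⁶)/(2.23) + (3.90×10⁻⁶)/(2.83) + (4.95×10⁻⁶)/(0.460) + (2.88×10⁻⁶)/(2.80)] = 9.13×10⁴ V.

9.13×10⁴ V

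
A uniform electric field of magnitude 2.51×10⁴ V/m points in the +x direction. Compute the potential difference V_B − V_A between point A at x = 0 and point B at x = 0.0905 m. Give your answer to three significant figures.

-2270 V

In a uniform field, potential decreases in the direction of E: V_B − V_A = −E·Δx.
V_B − V_A = −(2.51×10⁴ V/m)(0.0905 m) = -2270 V.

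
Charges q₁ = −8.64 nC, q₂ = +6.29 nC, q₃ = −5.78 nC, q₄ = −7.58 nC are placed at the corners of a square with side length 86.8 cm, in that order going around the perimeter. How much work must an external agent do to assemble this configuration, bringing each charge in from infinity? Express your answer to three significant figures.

The assembly work is the sum of pairwise potential energies, U = Σ_{i<j} kqᵢqⱼ/rᵢⱼ.
The four side pairs have separation 0.868 m and the two diagonal pairs 1.23 m.
Summing all 6 pair terms gives U = 2.09×10⁻⁷ J.

2.09×10⁻⁷ J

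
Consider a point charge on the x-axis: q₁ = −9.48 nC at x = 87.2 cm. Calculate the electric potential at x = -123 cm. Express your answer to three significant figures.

-40.5 V

Electric potential is a scalar, so the contributions from each charge add algebraically: V = Σ kqᵢ/rᵢ.
V = k[(-9.48×10⁻⁹)/(2.10)] = -40.5 V.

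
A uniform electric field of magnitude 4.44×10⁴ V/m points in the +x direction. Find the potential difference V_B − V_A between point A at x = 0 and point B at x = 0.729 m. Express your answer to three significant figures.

-3.24×10⁴ V

In a uniform field, potential decreases in the direction of E: V_B − V_A = −E·Δx.
V_B − V_A = −(4.44×10⁴ V/m)(0.729 m) = -3.24×10⁴ V.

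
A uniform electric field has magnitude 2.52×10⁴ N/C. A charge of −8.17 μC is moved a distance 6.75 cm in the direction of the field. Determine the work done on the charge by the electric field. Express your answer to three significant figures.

-0.0139 J

The potential change for a displacement 6.75 cm in the direction of the field is ΔV = −Ed = -1700 V.
W_field = −qΔV = -0.0139 J.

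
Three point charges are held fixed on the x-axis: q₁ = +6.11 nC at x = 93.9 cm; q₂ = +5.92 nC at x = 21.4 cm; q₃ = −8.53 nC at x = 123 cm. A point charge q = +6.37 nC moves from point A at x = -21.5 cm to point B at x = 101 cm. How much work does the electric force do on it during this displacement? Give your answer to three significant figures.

The work done by the electric force is W_field = −ΔU = −q(V_B − V_A) = q(V_A − V_B).
At A: distances to the source charges are 1.15 m, 0.429 m, 1.45 m; V_A = Σ kqᵢ/rᵢ = 119 V.
At B: distances to the source charges are 0.0710 m, 0.796 m, 0.220 m; V_B = Σ kqᵢ/rᵢ = 492 V.
ΔV = V_B − V_A = 373 V.
W_field = −qΔV = −(6.37×10⁻⁹ C)(373 V) = -2.38×10⁻⁶ J.

-2.38×10⁻⁶ J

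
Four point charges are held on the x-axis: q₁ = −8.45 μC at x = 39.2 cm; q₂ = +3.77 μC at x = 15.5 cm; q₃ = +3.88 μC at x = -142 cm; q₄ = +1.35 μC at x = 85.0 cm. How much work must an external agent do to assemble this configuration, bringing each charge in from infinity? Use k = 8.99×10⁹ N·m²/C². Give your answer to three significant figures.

The work to assemble the configuration equals its total potential energy, U = Σ kqᵢqⱼ/rᵢⱼ over all pairs.
Pair separations: r₁₂ = 0.237 m, r₁₃ = 1.81 m, r₁₄ = 0.458 m, r₂₃ = 1.57 m, r₂₄ = 0.695 m, r₃₄ = 2.27 m.
Summing all 6 pair terms gives U = -1.42 J.

-1.42 J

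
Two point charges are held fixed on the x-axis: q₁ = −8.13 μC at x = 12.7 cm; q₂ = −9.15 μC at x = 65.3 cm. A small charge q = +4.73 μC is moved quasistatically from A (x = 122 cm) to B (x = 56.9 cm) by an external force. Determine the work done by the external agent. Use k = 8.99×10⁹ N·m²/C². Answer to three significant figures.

-4.41 J

For quasistatic motion the external work equals the change in potential energy: W_ext = qΔV = q(V_B − V_A).
At A: distances to the source charges are 1.09 m, 0.567 m; V_A = Σ kqᵢ/rᵢ = -2.12×10⁵ V.
At B: distances to the source charges are 0.442 m, 0.0840 m; V_B = Σ kqᵢ/rᵢ = -1.14×10⁶ V.
ΔV = V_B − V_A = -9.33×10⁵ V.
W_ext = qΔV = (4.73×10⁻⁶ C)(-9.33×10⁵ V) = -4.41 J.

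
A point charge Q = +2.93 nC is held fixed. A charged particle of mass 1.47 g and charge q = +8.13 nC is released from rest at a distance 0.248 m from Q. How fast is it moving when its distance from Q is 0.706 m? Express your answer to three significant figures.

Only the electrostatic force acts, so mechanical energy is conserved: ½mv² = U₁ − U₂ = kQq(1/r₁ − 1/r₂).
U₁ − U₂ = (8.99×10⁹ N·m²/C²)(2.93×10⁻⁹ C)(8.13×10⁻⁹ C)(1/0.248 − 1/0.706) = 5.60×10⁻⁷ J.
v = √(2·5.60×10⁻⁷/1.47×10⁻³) = 0.0276 m/s.

0.0276 m/s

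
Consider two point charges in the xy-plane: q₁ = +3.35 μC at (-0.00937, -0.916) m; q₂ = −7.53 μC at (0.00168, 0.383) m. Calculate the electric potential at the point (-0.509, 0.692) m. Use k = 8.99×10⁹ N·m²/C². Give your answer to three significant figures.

-9.55×10⁴ V

Electric potential is a scalar, so the contributions from each charge add algebraically: V = Σ kqᵢ/rᵢ.
Distances from the field point to each charge: r₁ = 1.68 m, r₂ = 0.597 m.
V = k[(3.35×10⁻⁶)/(1.68) + (-7.53×10⁻⁶)/(0.597)] = -9.55×10⁴ V.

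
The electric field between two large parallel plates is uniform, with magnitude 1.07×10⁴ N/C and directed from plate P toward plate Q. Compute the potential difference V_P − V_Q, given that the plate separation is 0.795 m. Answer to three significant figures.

In a uniform field, potential decreases in the direction of E: ΔV = −E·d for a displacement d parallel to E.
Going from Q to P is a displacement of 0.795 m opposite to the field, so V_P − V_Q = +Ed = 8510 V.

8510 V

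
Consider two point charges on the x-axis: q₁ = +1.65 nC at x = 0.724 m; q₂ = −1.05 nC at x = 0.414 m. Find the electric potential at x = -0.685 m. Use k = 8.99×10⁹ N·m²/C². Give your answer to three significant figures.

1.94 V

The total potential is the scalar sum of each charge's contribution, V = Σ kqᵢ/rᵢ.
Distances from the field point to each charge: r₁ = 1.41 m, r₂ = 1.10 m.
V = k[(1.65×10⁻⁹)/(1.41) + (-1.05×10⁻⁹)/(1.10)] = 1.94 V.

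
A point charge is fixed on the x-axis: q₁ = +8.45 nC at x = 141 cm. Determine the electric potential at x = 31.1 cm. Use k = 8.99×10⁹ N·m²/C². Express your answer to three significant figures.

69.1 V

The total potential is the scalar sum of each charge's contribution, V = Σ kqᵢ/rᵢ.
V = k[(8.45×10⁻⁹)/(1.10)] = 69.1 V.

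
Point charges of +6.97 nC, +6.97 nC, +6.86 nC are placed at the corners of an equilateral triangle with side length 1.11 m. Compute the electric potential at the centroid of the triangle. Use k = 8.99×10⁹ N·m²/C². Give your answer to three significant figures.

292 V

The total potential is the scalar sum of each charge's contribution, V = Σ kqᵢ/rᵢ.
The distance from each vertex to the centroid is a/√3 = 0.641 m.
V = k[(6.97×10⁻⁹)/(0.641) + (6.97×10⁻⁹)/(0.641) + (6.86×10⁻⁹)/(0.641)] = 292 V.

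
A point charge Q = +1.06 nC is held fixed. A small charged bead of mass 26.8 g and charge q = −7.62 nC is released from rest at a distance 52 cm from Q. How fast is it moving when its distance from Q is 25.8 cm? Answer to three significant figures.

3.25×10⁻³ m/s

Only the electrostatic force acts, so mechanical energy is conserved: ½mv² = U₁ − U₂ = kQq(1/r₁ − 1/r₂).
U₁ − U₂ = (8.99×10⁹ N·m²/C²)(1.06×10⁻⁹ C)(-7.62×10⁻⁹ C)(1/0.520 − 1/0.258) = 1.42×10⁻⁷ J.
v = √(2·1.42×10⁻⁷/0.0268) = 3.25×10⁻³ m/s.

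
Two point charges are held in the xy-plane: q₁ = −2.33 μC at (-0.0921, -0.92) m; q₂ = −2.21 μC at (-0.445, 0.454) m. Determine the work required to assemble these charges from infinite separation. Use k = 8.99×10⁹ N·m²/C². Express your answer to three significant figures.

0.0326 J

The assembly work is the sum of pairwise potential energies, U = Σ_{i<j} kqᵢqⱼ/rᵢⱼ.
Pair separations: r₁₂ = 1.42 m.
U = (0.0326) = 0.0326 J.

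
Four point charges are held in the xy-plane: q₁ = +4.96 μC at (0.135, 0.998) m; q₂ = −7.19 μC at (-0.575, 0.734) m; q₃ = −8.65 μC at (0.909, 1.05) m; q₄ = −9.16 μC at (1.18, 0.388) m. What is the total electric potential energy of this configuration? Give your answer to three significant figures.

0.437 J

The assembly work is the sum of pairwise potential energies, U = Σ_{i<j} kqᵢqⱼ/rᵢⱼ.
Pair separations: r₁₂ = 0.757 m, r₁₃ = 0.776 m, r₁₄ = 1.21 m, r₂₃ = 1.52 m, r₂₄ = 1.79 m, r₃₄ = 0.715 m.
Summing all 6 pair terms gives U = 0.437 J.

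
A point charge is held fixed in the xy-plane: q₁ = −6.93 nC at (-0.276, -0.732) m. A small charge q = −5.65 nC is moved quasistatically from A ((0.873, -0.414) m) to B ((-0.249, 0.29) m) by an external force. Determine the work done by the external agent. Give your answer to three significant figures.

4.90×10⁻⁸ J

For quasistatic motion the external work equals the change in potential energy: W_ext = qΔV = q(V_B − V_A).
At A: distance to the source charge is 1.19 m; V_A = kq₁/r = -52.3 V.
At B: distance to the source charge is 1.02 m; V_B = kq₁/r = -60.9 V.
ΔV = V_B − V_A = -8.68 V.
W_ext = qΔV = (-5.65×10⁻⁹ C)(-8.68 V) = 4.90×10⁻⁸ J.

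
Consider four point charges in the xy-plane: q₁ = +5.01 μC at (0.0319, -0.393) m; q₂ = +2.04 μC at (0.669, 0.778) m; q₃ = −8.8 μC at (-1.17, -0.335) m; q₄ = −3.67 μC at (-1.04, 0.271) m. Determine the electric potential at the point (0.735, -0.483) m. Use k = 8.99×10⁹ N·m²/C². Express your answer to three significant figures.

Electric potential is a scalar, so the contributions from each charge add algebraically: V = Σ kqᵢ/rᵢ.
Distances from the field point to each charge: r₁ = 0.709 m, r₂ = 1.26 m, r₃ = 1.91 m, r₄ = 1.93 m.
V = k[(5.01×10⁻⁶)/(0.709) + (2.04×10⁻⁶)/(1.26) + (-8.80×10⁻⁶)/(1.91) + (-3.67×10⁻⁶)/(1.93)] = 1.96×10⁴ V.

1.96×10⁴ V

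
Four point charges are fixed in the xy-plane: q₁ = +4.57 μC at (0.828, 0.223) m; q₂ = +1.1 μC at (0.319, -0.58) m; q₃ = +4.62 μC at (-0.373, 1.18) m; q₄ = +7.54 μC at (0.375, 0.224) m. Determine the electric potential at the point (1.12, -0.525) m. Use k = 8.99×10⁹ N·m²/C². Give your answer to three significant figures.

The total potential is the scalar sum of each charge's contribution, V = Σ kqᵢ/rᵢ.
Distances from the field point to each charge: r₁ = 0.803 m, r₂ = 0.803 m, r₃ = 2.27 m, r₄ = 1.06 m.
V = k[(4.57×10⁻⁶)/(0.803) + (1.10×10⁻⁶)/(0.803) + (4.62×10⁻⁶)/(2.27) + (7.54×10⁻⁶)/(1.06)] = 1.46×10⁵ V.

1.46×10⁵ V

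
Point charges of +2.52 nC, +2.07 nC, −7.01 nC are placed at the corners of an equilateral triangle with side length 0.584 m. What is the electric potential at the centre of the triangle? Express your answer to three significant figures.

The total potential is the scalar sum of each charge's contribution, V = Σ kqᵢ/rᵢ.
The distance from each vertex to the centroid is a/√3 = 0.337 m.
V = k[(2.52×10⁻⁹)/(0.337) + (2.07×10⁻⁹)/(0.337) + (-7.01×10⁻⁹)/(0.337)] = -64.5 V.

-64.5 V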